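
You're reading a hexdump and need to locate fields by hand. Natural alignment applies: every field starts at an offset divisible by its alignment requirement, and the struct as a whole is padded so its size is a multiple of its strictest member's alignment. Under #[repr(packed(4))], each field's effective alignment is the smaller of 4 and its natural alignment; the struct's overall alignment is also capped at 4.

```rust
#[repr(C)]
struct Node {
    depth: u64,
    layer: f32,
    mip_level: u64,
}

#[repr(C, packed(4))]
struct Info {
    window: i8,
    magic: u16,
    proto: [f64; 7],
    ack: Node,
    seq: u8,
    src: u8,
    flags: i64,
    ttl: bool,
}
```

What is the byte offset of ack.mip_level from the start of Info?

Node: depth at 0 (size 8, align 8) → ends 8; layer at 8 (size 4, align 4) → ends 12; pad 4 to align 8 for mip_level; mip_level at 16 (size 8, align 8) → ends 24; total 24 bytes, alignment 8
window at 0 (size 1, align 1) → ends 1
pad 1 to align 2 for magic
magic at 2 (size 2, align 2) → ends 4
proto at 4 (size 56, align 4) → ends 60
ack at 60 (size 24, align 4) → ends 84
within Node: mip_level at 16
60 + 16 = 76

76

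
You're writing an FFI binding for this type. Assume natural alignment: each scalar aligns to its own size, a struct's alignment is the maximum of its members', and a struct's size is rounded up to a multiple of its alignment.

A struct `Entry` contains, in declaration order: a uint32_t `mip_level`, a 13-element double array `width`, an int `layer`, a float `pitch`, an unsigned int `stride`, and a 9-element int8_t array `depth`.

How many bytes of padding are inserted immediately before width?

mip_level at 0 (size 4, align 4) → ends 4
pad 4 to align 8 for width
width at 8 (size 104, align 8) → ends 112

4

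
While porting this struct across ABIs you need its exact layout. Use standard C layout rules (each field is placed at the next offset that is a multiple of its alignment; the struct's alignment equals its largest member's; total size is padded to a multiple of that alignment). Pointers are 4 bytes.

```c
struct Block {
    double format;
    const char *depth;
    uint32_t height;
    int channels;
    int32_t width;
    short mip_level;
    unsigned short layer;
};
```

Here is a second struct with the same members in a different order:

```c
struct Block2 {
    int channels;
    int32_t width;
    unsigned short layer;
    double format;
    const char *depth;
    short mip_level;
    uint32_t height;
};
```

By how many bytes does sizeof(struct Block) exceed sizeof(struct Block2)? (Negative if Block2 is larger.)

format at 0 (size 8, align 8) → ends 8
depth at 8 (size 4, align 4) → ends 12
height at 12 (size 4, align 4) → ends 16
channels at 16 (size 4, align 4) → ends 20
width at 20 (size 4, align 4) → ends 24
mip_level at 24 (size 2, align 2) → ends 26
layer at 26 (size 2, align 2) → ends 28
tail pad 4 to reach multiple of 8
total 32 bytes, alignment 8
— Block2 —
channels at 0 (size 4, align 4) → ends 4
width at 4 (size 4, align 4) → ends 8
layer at 8 (size 2, align 2) → ends 10
pad 6 to align 8 for format
format at 16 (size 8, align 8) → ends 24
depth at 24 (size 4, align 4) → ends 28
mip_level at 28 (size 2, align 2) → ends 30
pad 2 to align 4 for height
height at 32 (size 4, align 4) → ends 36
tail pad 4 to reach multiple of 8
total 40 bytes, alignment 8
32 − 40 = -8

-8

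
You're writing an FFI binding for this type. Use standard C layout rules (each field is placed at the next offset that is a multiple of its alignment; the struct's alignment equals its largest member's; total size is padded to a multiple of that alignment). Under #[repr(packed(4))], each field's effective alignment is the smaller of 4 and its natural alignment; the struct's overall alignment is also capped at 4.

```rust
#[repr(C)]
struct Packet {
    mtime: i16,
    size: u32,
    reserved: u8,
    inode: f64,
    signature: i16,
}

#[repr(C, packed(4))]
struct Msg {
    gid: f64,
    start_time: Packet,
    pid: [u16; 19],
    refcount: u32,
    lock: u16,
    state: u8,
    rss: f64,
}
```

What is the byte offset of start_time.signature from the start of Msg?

Packet: @0: mtime [2B, align 2] → 2; +2 pad (align 4); @4: size [4B, align 4] → 8; @8: reserved [1B, align 1] → 9; +7 pad (align 8); @16: inode [8B, align 8] → 24; @24: signature [2B, align 2] → 26; +6 tail pad (align 8); size 32, align 8
@0: gid [8B, align 4] → 8
@8: start_time [32B, align 4] → 40
within Packet: signature at 24
8 + 24 = 32

32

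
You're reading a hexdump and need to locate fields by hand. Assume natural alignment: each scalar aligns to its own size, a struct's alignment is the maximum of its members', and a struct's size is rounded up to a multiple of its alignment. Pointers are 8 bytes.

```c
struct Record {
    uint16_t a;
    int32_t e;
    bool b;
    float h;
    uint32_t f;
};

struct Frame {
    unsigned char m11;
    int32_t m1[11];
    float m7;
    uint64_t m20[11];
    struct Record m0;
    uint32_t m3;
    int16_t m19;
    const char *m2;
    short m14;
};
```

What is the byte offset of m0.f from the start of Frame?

Record: 0..2  a  (2B, 2-aligned); 2..4  -- padding (2B); 4..8  e  (4B, 4-aligned); 8..9  b  (1B, 1-aligned); 9..12  -- padding (3B); 12..16  h  (4B, 4-aligned); 16..20  f  (4B, 4-aligned); sizeof = 20, alignof = 4
0..1  m11  (1B, 1-aligned)
1..4  -- padding (3B)
4..48  m1  (44B, 4-aligned)
48..52  m7  (4B, 4-aligned)
52..56  -- padding (4B)
56..144  m20  (88B, 8-aligned)
144..164  m0  (20B, 4-aligned)
within Record: f at 16
144 + 16 = 160

160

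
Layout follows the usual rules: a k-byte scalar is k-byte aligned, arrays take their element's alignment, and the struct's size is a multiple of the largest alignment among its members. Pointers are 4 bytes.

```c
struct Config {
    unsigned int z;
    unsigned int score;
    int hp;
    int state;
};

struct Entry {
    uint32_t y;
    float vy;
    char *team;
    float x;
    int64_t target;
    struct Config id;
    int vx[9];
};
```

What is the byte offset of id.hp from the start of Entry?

Config: @0: z [4B, align 4] → 4; @4: score [4B, align 4] → 8; @8: hp [4B, align 4] → 12; @12: state [4B, align 4] → 16; size 16, align 4
@0: y [4B, align 4] → 4
@4: vy [4B, align 4] → 8
@8: team [4B, align 4] → 12
@12: x [4B, align 4] → 16
@16: target [8B, align 8] → 24
@24: id [16B, align 4] → 40
within Config: hp at 8
24 + 8 = 32

32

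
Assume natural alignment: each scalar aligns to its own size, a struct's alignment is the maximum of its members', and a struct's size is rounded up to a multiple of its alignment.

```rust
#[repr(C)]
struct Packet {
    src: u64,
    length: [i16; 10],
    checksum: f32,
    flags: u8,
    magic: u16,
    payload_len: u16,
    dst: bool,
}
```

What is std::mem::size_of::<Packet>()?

40

src at 0 (size 8, align 8) → ends 8
length at 8 (size 20, align 2) → ends 28
checksum at 28 (size 4, align 4) → ends 32
flags at 32 (size 1, align 1) → ends 33
pad 1 to align 2 for magic
magic at 34 (size 2, align 2) → ends 36
payload_len at 36 (size 2, align 2) → ends 38
dst at 38 (size 1, align 1) → ends 39
tail pad 1 to reach multiple of 8
total 40 bytes, alignment 8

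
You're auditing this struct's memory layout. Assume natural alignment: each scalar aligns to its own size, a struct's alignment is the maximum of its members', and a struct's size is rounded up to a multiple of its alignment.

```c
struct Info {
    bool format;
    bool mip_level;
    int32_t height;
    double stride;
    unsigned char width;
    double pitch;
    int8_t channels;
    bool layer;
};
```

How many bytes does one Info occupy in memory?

40

0..1  format  (1B, 1-aligned)
1..2  mip_level  (1B, 1-aligned)
2..4  -- padding (2B)
4..8  height  (4B, 4-aligned)
8..16  stride  (8B, 8-aligned)
16..17  width  (1B, 1-aligned)
17..24  -- padding (7B)
24..32  pitch  (8B, 8-aligned)
32..33  channels  (1B, 1-aligned)
33..34  layer  (1B, 1-aligned)
34..40  -- tail padding (6B)
sizeof = 40, alignof = 8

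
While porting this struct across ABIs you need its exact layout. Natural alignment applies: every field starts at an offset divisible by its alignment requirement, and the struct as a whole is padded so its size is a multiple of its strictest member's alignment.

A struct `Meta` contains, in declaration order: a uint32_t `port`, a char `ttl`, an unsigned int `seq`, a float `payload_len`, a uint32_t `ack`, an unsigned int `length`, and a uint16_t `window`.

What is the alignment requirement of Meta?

4

member alignments: port=4, ttl=1, seq=4, payload_len=4, ack=4, length=4, window=2
max = 4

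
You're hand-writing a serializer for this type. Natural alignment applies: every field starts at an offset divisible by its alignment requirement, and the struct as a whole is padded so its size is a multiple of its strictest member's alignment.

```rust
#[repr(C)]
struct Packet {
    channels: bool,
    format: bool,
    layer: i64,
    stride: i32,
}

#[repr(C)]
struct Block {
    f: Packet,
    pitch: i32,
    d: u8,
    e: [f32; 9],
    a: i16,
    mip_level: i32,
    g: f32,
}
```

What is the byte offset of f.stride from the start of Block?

16

Packet: channels at 0 (size 1, align 1) → ends 1; format at 1 (size 1, align 1) → ends 2; pad 6 to align 8 for layer; layer at 8 (size 8, align 8) → ends 16; stride at 16 (size 4, align 4) → ends 20; tail pad 4 to reach multiple of 8; total 24 bytes, alignment 8
f at 0 (size 24, align 8) → ends 24
within Packet: stride at 16
0 + 16 = 16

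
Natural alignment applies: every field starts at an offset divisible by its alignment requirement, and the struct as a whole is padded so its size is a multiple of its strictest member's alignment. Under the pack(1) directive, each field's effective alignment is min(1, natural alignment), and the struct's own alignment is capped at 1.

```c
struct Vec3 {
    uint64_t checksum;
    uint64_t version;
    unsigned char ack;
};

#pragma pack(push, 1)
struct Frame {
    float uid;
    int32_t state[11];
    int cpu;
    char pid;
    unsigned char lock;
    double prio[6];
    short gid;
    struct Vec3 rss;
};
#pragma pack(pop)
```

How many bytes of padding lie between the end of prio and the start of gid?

Vec3: checksum at 0 (size 8, align 8) → ends 8; version at 8 (size 8, align 8) → ends 16; ack at 16 (size 1, align 1) → ends 17; tail pad 7 to reach multiple of 8; total 24 bytes, alignment 8
uid at 0 (size 4, align 1) → ends 4
state at 4 (size 44, align 1) → ends 48
cpu at 48 (size 4, align 1) → ends 52
pid at 52 (size 1, align 1) → ends 53
lock at 53 (size 1, align 1) → ends 54
prio at 54 (size 48, align 1) → ends 102
gid at 102 (size 2, align 1) → ends 104

0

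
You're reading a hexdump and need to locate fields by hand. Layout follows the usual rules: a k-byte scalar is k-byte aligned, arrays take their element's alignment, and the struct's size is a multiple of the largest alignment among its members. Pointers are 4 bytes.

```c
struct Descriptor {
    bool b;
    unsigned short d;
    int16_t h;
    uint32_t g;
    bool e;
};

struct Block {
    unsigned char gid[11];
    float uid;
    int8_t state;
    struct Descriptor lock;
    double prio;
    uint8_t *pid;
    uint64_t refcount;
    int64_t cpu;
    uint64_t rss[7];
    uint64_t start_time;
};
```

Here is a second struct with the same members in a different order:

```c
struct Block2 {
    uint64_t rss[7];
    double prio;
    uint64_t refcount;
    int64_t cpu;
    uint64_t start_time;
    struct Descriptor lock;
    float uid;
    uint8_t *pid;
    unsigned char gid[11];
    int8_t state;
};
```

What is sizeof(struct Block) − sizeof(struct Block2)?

Descriptor: b at 0 (size 1, align 1) → ends 1; pad 1 to align 2 for d; d at 2 (size 2, align 2) → ends 4; h at 4 (size 2, align 2) → ends 6; pad 2 to align 4 for g; g at 8 (size 4, align 4) → ends 12; e at 12 (size 1, align 1) → ends 13; tail pad 3 to reach multiple of 4; total 16 bytes, alignment 4
gid at 0 (size 11, align 1) → ends 11
pad 1 to align 4 for uid
uid at 12 (size 4, align 4) → ends 16
state at 16 (size 1, align 1) → ends 17
pad 3 to align 4 for lock
lock at 20 (size 16, align 4) → ends 36
pad 4 to align 8 for prio
prio at 40 (size 8, align 8) → ends 48
pid at 48 (size 4, align 4) → ends 52
pad 4 to align 8 for refcount
refcount at 56 (size 8, align 8) → ends 64
cpu at 64 (size 8, align 8) → ends 72
rss at 72 (size 56, align 8) → ends 128
start_time at 128 (size 8, align 8) → ends 136
total 136 bytes, alignment 8
— Block2 —
rss at 0 (size 56, align 8) → ends 56
prio at 56 (size 8, align 8) → ends 64
refcount at 64 (size 8, align 8) → ends 72
cpu at 72 (size 8, align 8) → ends 80
start_time at 80 (size 8, align 8) → ends 88
lock at 88 (size 16, align 4) → ends 104
uid at 104 (size 4, align 4) → ends 108
pid at 108 (size 4, align 4) → ends 112
gid at 112 (size 11, align 1) → ends 123
state at 123 (size 1, align 1) → ends 124
tail pad 4 to reach multiple of 8
total 128 bytes, alignment 8
136 − 128 = 8

8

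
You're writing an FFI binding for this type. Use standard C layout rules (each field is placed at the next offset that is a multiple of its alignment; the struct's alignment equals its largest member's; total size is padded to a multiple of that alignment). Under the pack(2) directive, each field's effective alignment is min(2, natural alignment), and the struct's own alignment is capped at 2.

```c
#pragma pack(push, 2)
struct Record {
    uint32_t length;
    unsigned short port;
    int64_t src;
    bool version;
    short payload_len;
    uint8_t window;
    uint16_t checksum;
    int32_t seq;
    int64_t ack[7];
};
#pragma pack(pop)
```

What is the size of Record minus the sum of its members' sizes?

0..4  length  (4B, 2-aligned)
4..6  port  (2B, 2-aligned)
6..14  src  (8B, 2-aligned)
14..15  version  (1B, 1-aligned)
15..16  -- padding (1B)
16..18  payload_len  (2B, 2-aligned)
18..19  window  (1B, 1-aligned)
19..20  -- padding (1B)
20..22  checksum  (2B, 2-aligned)
22..26  seq  (4B, 2-aligned)
26..82  ack  (56B, 2-aligned)
sizeof = 82, alignof = 2
data bytes 80, size 82 → padding 2

2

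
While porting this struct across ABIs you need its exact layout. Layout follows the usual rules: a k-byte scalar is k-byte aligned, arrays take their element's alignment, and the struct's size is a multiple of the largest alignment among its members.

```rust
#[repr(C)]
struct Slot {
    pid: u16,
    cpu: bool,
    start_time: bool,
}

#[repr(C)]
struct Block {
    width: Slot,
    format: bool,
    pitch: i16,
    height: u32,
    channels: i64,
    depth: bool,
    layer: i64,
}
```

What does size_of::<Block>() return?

Slot: pid at 0 (size 2, align 2) → ends 2; cpu at 2 (size 1, align 1) → ends 3; start_time at 3 (size 1, align 1) → ends 4; total 4 bytes, alignment 2
width at 0 (size 4, align 2) → ends 4
format at 4 (size 1, align 1) → ends 5
pad 1 to align 2 for pitch
pitch at 6 (size 2, align 2) → ends 8
height at 8 (size 4, align 4) → ends 12
pad 4 to align 8 for channels
channels at 16 (size 8, align 8) → ends 24
depth at 24 (size 1, align 1) → ends 25
pad 7 to align 8 for layer
layer at 32 (size 8, align 8) → ends 40
total 40 bytes, alignment 8

40 bytes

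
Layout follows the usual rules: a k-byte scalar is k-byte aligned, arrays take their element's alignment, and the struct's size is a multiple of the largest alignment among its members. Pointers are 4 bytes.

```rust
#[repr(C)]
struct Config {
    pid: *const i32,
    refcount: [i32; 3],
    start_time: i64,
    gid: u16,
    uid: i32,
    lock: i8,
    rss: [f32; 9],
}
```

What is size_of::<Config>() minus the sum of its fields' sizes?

5

pid at 0 (size 4, align 4) → ends 4
refcount at 4 (size 12, align 4) → ends 16
start_time at 16 (size 8, align 8) → ends 24
gid at 24 (size 2, align 2) → ends 26
pad 2 to align 4 for uid
uid at 28 (size 4, align 4) → ends 32
lock at 32 (size 1, align 1) → ends 33
pad 3 to align 4 for rss
rss at 36 (size 36, align 4) → ends 72
total 72 bytes, alignment 8
data bytes 67, size 72 → padding 5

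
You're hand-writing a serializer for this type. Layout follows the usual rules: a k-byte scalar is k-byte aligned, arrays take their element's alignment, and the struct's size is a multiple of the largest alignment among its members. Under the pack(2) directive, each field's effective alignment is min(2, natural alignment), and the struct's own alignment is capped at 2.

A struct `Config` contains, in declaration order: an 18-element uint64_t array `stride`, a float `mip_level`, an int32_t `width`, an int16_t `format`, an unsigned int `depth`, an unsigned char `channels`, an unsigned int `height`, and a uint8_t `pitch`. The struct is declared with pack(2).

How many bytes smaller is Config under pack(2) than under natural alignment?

natural layout:
  stride at 0 (size 144, align 8) → ends 144
  mip_level at 144 (size 4, align 4) → ends 148
  width at 148 (size 4, align 4) → ends 152
  format at 152 (size 2, align 2) → ends 154
  pad 2 to align 4 for depth
  depth at 156 (size 4, align 4) → ends 160
  channels at 160 (size 1, align 1) → ends 161
  pad 3 to align 4 for height
  height at 164 (size 4, align 4) → ends 168
  pitch at 168 (size 1, align 1) → ends 169
  tail pad 7 to reach multiple of 8
  total 176 bytes, alignment 8
packed(2) layout:
  stride at 0 (size 144, align 2) → ends 144
  mip_level at 144 (size 4, align 2) → ends 148
  width at 148 (size 4, align 2) → ends 152
  format at 152 (size 2, align 2) → ends 154
  depth at 154 (size 4, align 2) → ends 158
  channels at 158 (size 1, align 1) → ends 159
  pad 1 to align 2 for height
  height at 160 (size 4, align 2) → ends 164
  pitch at 164 (size 1, align 1) → ends 165
  tail pad 1 to reach multiple of 2
  total 166 bytes, alignment 2
176 − 166 = 10

10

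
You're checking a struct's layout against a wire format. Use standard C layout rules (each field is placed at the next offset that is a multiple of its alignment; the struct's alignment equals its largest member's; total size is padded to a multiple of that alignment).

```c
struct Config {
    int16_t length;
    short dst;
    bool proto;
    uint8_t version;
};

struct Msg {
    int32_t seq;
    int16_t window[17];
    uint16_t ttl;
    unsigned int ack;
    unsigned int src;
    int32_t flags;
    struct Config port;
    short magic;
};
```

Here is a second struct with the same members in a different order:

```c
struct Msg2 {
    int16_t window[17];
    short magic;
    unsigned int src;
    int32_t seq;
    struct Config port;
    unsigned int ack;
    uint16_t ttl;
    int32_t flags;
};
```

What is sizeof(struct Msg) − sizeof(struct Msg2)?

-4

Config: @0: length [2B, align 2] → 2; @2: dst [2B, align 2] → 4; @4: proto [1B, align 1] → 5; @5: version [1B, align 1] → 6; size 6, align 2
@0: seq [4B, align 4] → 4
@4: window [34B, align 2] → 38
@38: ttl [2B, align 2] → 40
@40: ack [4B, align 4] → 44
@44: src [4B, align 4] → 48
@48: flags [4B, align 4] → 52
@52: port [6B, align 2] → 58
@58: magic [2B, align 2] → 60
size 60, align 4
— Msg2 —
@0: window [34B, align 2] → 34
@34: magic [2B, align 2] → 36
@36: src [4B, align 4] → 40
@40: seq [4B, align 4] → 44
@44: port [6B, align 2] → 50
+2 pad (align 4)
@52: ack [4B, align 4] → 56
@56: ttl [2B, align 2] → 58
+2 pad (align 4)
@60: flags [4B, align 4] → 64
size 64, align 4
60 − 64 = -4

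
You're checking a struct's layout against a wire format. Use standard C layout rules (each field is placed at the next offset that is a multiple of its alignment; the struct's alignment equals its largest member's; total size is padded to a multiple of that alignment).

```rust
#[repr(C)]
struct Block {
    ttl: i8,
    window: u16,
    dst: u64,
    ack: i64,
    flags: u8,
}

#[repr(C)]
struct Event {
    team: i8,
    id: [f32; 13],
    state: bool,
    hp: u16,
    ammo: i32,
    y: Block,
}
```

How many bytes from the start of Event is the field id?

4

Block: ttl at 0 (size 1, align 1) → ends 1; pad 1 to align 2 for window; window at 2 (size 2, align 2) → ends 4; pad 4 to align 8 for dst; dst at 8 (size 8, align 8) → ends 16; ack at 16 (size 8, align 8) → ends 24; flags at 24 (size 1, align 1) → ends 25; tail pad 7 to reach multiple of 8; total 32 bytes, alignment 8
team at 0 (size 1, align 1) → ends 1
pad 3 to align 4 for id
id at 4 (size 52, align 4) → ends 56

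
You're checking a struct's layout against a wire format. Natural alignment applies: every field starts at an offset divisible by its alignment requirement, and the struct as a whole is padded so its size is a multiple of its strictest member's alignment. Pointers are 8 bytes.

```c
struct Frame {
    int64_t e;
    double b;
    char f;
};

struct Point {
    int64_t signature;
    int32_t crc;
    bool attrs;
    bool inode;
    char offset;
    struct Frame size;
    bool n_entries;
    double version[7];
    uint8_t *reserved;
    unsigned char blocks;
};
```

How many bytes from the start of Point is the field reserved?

104

Frame: e at 0 (size 8, align 8) → ends 8; b at 8 (size 8, align 8) → ends 16; f at 16 (size 1, align 1) → ends 17; tail pad 7 to reach multiple of 8; total 24 bytes, alignment 8
signature at 0 (size 8, align 8) → ends 8
crc at 8 (size 4, align 4) → ends 12
attrs at 12 (size 1, align 1) → ends 13
inode at 13 (size 1, align 1) → ends 14
offset at 14 (size 1, align 1) → ends 15
pad 1 to align 8 for size
size at 16 (size 24, align 8) → ends 40
n_entries at 40 (size 1, align 1) → ends 41
pad 7 to align 8 for version
version at 48 (size 56, align 8) → ends 104
reserved at 104 (size 8, align 8) → ends 112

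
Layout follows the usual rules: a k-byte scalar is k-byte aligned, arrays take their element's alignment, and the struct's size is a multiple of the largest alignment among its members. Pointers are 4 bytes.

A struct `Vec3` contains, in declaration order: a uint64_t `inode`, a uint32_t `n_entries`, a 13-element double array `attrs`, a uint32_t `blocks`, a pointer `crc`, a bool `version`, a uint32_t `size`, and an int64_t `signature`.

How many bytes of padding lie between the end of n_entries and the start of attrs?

0..8  inode  (8B, 8-aligned)
8..12  n_entries  (4B, 4-aligned)
12..16  -- padding (4B)
16..120  attrs  (104B, 8-aligned)

4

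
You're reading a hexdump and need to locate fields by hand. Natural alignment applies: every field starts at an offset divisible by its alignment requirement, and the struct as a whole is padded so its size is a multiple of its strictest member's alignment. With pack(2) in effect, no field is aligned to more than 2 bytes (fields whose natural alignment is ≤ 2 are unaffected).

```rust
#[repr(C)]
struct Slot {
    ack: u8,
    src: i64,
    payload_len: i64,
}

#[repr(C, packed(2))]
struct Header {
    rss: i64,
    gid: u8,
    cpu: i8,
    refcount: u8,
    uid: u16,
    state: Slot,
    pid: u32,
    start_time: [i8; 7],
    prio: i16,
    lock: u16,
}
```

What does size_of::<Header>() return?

Slot: ack at 0 (size 1, align 1) → ends 1; pad 7 to align 8 for src; src at 8 (size 8, align 8) → ends 16; payload_len at 16 (size 8, align 8) → ends 24; total 24 bytes, alignment 8
rss at 0 (size 8, align 2) → ends 8
gid at 8 (size 1, align 1) → ends 9
cpu at 9 (size 1, align 1) → ends 10
refcount at 10 (size 1, align 1) → ends 11
pad 1 to align 2 for uid
uid at 12 (size 2, align 2) → ends 14
state at 14 (size 24, align 2) → ends 38
pid at 38 (size 4, align 2) → ends 42
start_time at 42 (size 7, align 1) → ends 49
pad 1 to align 2 for prio
prio at 50 (size 2, align 2) → ends 52
lock at 52 (size 2, align 2) → ends 54
total 54 bytes, alignment 2

54 bytes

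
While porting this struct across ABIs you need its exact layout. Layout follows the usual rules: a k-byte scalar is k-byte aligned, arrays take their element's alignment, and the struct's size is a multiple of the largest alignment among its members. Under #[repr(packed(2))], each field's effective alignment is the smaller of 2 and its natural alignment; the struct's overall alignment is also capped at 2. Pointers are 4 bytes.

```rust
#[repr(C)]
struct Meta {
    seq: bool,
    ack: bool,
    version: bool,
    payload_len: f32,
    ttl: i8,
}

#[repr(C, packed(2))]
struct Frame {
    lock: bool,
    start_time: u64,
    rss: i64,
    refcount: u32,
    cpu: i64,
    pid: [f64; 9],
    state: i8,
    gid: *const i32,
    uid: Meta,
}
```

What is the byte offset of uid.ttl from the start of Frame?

Meta: 0..1  seq  (1B, 1-aligned); 1..2  ack  (1B, 1-aligned); 2..3  version  (1B, 1-aligned); 3..4  -- padding (1B); 4..8  payload_len  (4B, 4-aligned); 8..9  ttl  (1B, 1-aligned); 9..12  -- tail padding (3B); sizeof = 12, alignof = 4
0..1  lock  (1B, 1-aligned)
1..2  -- padding (1B)
2..10  start_time  (8B, 2-aligned)
10..18  rss  (8B, 2-aligned)
18..22  refcount  (4B, 2-aligned)
22..30  cpu  (8B, 2-aligned)
30..102  pid  (72B, 2-aligned)
102..103  state  (1B, 1-aligned)
103..104  -- padding (1B)
104..108  gid  (4B, 2-aligned)
108..120  uid  (12B, 2-aligned)
within Meta: ttl at 8
108 + 8 = 116

116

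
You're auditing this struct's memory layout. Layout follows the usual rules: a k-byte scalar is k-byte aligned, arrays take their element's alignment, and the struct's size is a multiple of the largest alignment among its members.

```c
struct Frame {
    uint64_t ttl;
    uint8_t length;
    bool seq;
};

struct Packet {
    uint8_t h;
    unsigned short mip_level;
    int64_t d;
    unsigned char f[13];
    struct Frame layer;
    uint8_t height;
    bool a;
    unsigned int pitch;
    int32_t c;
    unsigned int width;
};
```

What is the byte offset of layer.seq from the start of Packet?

41

Frame: @0: ttl [8B, align 8] → 8; @8: length [1B, align 1] → 9; @9: seq [1B, align 1] → 10; +6 tail pad (align 8); size 16, align 8
@0: h [1B, align 1] → 1
+1 pad (align 2)
@2: mip_level [2B, align 2] → 4
+4 pad (align 8)
@8: d [8B, align 8] → 16
@16: f [13B, align 1] → 29
+3 pad (align 8)
@32: layer [16B, align 8] → 48
within Frame: seq at 9
32 + 9 = 41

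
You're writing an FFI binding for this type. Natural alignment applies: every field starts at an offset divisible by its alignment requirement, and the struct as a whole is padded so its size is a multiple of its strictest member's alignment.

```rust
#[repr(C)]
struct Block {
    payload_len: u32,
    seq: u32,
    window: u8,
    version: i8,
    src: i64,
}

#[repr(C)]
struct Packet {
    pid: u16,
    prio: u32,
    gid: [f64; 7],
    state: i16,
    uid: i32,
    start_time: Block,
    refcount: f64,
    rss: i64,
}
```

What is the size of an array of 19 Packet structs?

2128

Block: @0: payload_len [4B, align 4] → 4; @4: seq [4B, align 4] → 8; @8: window [1B, align 1] → 9; @9: version [1B, align 1] → 10; +6 pad (align 8); @16: src [8B, align 8] → 24; size 24, align 8
@0: pid [2B, align 2] → 2
+2 pad (align 4)
@4: prio [4B, align 4] → 8
@8: gid [56B, align 8] → 64
@64: state [2B, align 2] → 66
+2 pad (align 4)
@68: uid [4B, align 4] → 72
@72: start_time [24B, align 8] → 96
@96: refcount [8B, align 8] → 104
@104: rss [8B, align 8] → 112
size 112, align 8
array of 19: 19 × 112 = 2128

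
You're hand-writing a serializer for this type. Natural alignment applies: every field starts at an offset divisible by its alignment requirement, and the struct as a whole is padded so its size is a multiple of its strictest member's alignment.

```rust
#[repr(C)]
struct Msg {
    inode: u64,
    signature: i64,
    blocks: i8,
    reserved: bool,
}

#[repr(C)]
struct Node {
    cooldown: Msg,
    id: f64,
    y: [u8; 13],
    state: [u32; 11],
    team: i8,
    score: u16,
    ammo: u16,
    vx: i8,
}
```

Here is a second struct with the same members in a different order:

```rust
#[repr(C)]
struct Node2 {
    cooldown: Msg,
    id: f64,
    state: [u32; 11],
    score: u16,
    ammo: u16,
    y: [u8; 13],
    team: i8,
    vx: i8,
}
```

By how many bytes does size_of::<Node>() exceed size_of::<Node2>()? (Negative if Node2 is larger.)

8

Msg: 0..8  inode  (8B, 8-aligned); 8..16  signature  (8B, 8-aligned); 16..17  blocks  (1B, 1-aligned); 17..18  reserved  (1B, 1-aligned); 18..24  -- tail padding (6B); sizeof = 24, alignof = 8
0..24  cooldown  (24B, 8-aligned)
24..32  id  (8B, 8-aligned)
32..45  y  (13B, 1-aligned)
45..48  -- padding (3B)
48..92  state  (44B, 4-aligned)
92..93  team  (1B, 1-aligned)
93..94  -- padding (1B)
94..96  score  (2B, 2-aligned)
96..98  ammo  (2B, 2-aligned)
98..99  vx  (1B, 1-aligned)
99..104  -- tail padding (5B)
sizeof = 104, alignof = 8
— Node2 —
0..24  cooldown  (24B, 8-aligned)
24..32  id  (8B, 8-aligned)
32..76  state  (44B, 4-aligned)
76..78  score  (2B, 2-aligned)
78..80  ammo  (2B, 2-aligned)
80..93  y  (13B, 1-aligned)
93..94  team  (1B, 1-aligned)
94..95  vx  (1B, 1-aligned)
95..96  -- tail padding (1B)
sizeof = 96, alignof = 8
104 − 96 = 8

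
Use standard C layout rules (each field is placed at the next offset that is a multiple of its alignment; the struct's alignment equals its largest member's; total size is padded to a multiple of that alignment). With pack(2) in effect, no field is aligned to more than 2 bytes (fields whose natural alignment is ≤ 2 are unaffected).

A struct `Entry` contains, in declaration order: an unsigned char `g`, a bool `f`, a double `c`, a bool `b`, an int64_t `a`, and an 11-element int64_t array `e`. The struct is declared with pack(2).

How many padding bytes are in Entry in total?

1

g at 0 (size 1, align 1) → ends 1
f at 1 (size 1, align 1) → ends 2
c at 2 (size 8, align 2) → ends 10
b at 10 (size 1, align 1) → ends 11
pad 1 to align 2 for a
a at 12 (size 8, align 2) → ends 20
e at 20 (size 88, align 2) → ends 108
total 108 bytes, alignment 2
data bytes 107, size 108 → padding 1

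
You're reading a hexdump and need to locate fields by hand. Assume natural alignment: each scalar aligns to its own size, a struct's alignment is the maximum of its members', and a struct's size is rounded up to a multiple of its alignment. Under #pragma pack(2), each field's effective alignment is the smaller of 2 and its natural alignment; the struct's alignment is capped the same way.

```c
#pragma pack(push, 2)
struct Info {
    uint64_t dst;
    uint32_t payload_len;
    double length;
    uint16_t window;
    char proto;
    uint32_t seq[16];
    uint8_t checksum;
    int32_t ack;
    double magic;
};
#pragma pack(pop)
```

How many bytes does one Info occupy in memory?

@0: dst [8B, align 2] → 8
@8: payload_len [4B, align 2] → 12
@12: length [8B, align 2] → 20
@20: window [2B, align 2] → 22
@22: proto [1B, align 1] → 23
+1 pad (align 2)
@24: seq [64B, align 2] → 88
@88: checksum [1B, align 1] → 89
+1 pad (align 2)
@90: ack [4B, align 2] → 94
@94: magic [8B, align 2] → 102
size 102, align 2

102 bytes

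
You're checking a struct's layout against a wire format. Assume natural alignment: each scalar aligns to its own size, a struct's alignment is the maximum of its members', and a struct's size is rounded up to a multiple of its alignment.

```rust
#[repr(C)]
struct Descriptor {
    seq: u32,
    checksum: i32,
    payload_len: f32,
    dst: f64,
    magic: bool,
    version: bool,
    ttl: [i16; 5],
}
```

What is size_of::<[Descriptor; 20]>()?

800

0..4  seq  (4B, 4-aligned)
4..8  checksum  (4B, 4-aligned)
8..12  payload_len  (4B, 4-aligned)
12..16  -- padding (4B)
16..24  dst  (8B, 8-aligned)
24..25  magic  (1B, 1-aligned)
25..26  version  (1B, 1-aligned)
26..36  ttl  (10B, 2-aligned)
36..40  -- tail padding (4B)
sizeof = 40, alignof = 8
array of 20: 20 × 40 = 800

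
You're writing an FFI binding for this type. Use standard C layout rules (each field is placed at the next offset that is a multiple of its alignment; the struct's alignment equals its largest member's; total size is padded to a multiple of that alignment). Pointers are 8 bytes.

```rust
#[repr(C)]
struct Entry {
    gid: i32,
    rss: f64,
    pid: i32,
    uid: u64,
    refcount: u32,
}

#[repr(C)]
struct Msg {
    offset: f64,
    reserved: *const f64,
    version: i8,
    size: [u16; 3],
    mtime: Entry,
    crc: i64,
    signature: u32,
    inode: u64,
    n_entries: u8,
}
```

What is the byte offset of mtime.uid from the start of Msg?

Entry: @0: gid [4B, align 4] → 4; +4 pad (align 8); @8: rss [8B, align 8] → 16; @16: pid [4B, align 4] → 20; +4 pad (align 8); @24: uid [8B, align 8] → 32; @32: refcount [4B, align 4] → 36; +4 tail pad (align 8); size 40, align 8
@0: offset [8B, align 8] → 8
@8: reserved [8B, align 8] → 16
@16: version [1B, align 1] → 17
+1 pad (align 2)
@18: size [6B, align 2] → 24
@24: mtime [40B, align 8] → 64
within Entry: uid at 24
24 + 24 = 48

48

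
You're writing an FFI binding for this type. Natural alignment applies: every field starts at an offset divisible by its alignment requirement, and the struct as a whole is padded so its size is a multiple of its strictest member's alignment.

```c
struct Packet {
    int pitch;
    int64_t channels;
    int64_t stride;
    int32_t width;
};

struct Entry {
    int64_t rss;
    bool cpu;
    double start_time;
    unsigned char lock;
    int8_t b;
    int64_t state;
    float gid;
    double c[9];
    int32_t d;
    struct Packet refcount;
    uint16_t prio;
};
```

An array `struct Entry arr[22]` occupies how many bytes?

3696

Packet: @0: pitch [4B, align 4] → 4; +4 pad (align 8); @8: channels [8B, align 8] → 16; @16: stride [8B, align 8] → 24; @24: width [4B, align 4] → 28; +4 tail pad (align 8); size 32, align 8
@0: rss [8B, align 8] → 8
@8: cpu [1B, align 1] → 9
+7 pad (align 8)
@16: start_time [8B, align 8] → 24
@24: lock [1B, align 1] → 25
@25: b [1B, align 1] → 26
+6 pad (align 8)
@32: state [8B, align 8] → 40
@40: gid [4B, align 4] → 44
+4 pad (align 8)
@48: c [72B, align 8] → 120
@120: d [4B, align 4] → 124
+4 pad (align 8)
@128: refcount [32B, align 8] → 160
@160: prio [2B, align 2] → 162
+6 tail pad (align 8)
size 168, align 8
array of 22: 22 × 168 = 3696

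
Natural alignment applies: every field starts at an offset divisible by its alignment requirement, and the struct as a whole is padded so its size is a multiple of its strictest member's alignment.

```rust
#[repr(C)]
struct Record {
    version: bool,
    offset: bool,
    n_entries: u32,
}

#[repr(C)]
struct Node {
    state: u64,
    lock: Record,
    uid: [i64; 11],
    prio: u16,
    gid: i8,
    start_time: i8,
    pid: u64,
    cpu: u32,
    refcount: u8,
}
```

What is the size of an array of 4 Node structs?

512

Record: @0: version [1B, align 1] → 1; @1: offset [1B, align 1] → 2; +2 pad (align 4); @4: n_entries [4B, align 4] → 8; size 8, align 4
@0: state [8B, align 8] → 8
@8: lock [8B, align 4] → 16
@16: uid [88B, align 8] → 104
@104: prio [2B, align 2] → 106
@106: gid [1B, align 1] → 107
@107: start_time [1B, align 1] → 108
+4 pad (align 8)
@112: pid [8B, align 8] → 120
@120: cpu [4B, align 4] → 124
@124: refcount [1B, align 1] → 125
+3 tail pad (align 8)
size 128, align 8
array of 4: 4 × 128 = 512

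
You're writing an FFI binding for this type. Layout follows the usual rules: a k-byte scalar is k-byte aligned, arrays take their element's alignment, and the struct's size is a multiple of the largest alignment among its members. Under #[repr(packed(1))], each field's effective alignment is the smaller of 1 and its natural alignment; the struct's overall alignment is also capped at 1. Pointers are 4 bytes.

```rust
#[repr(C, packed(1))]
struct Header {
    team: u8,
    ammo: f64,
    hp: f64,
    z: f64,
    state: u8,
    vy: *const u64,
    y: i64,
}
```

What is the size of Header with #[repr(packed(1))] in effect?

@0: team [1B, align 1] → 1
@1: ammo [8B, align 1] → 9
@9: hp [8B, align 1] → 17
@17: z [8B, align 1] → 25
@25: state [1B, align 1] → 26
@26: vy [4B, align 1] → 30
@30: y [8B, align 1] → 38
size 38, align 1

38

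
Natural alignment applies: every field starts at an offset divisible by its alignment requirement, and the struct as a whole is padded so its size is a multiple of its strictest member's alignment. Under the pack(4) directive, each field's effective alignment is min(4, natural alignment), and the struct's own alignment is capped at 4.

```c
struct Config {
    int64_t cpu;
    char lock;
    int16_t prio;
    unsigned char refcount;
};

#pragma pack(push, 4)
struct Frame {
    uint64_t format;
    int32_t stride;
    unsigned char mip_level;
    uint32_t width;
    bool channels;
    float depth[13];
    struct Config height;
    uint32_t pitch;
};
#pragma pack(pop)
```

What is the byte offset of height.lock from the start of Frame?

Config: cpu at 0 (size 8, align 8) → ends 8; lock at 8 (size 1, align 1) → ends 9; pad 1 to align 2 for prio; prio at 10 (size 2, align 2) → ends 12; refcount at 12 (size 1, align 1) → ends 13; tail pad 3 to reach multiple of 8; total 16 bytes, alignment 8
format at 0 (size 8, align 4) → ends 8
stride at 8 (size 4, align 4) → ends 12
mip_level at 12 (size 1, align 1) → ends 13
pad 3 to align 4 for width
width at 16 (size 4, align 4) → ends 20
channels at 20 (size 1, align 1) → ends 21
pad 3 to align 4 for depth
depth at 24 (size 52, align 4) → ends 76
height at 76 (size 16, align 4) → ends 92
within Config: lock at 8
76 + 8 = 84

84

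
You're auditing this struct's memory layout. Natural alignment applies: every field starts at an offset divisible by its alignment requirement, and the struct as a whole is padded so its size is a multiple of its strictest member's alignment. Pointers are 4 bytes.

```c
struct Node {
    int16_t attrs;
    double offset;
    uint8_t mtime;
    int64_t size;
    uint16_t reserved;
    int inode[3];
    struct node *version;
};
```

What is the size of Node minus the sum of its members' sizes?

@0: attrs [2B, align 2] → 2
+6 pad (align 8)
@8: offset [8B, align 8] → 16
@16: mtime [1B, align 1] → 17
+7 pad (align 8)
@24: size [8B, align 8] → 32
@32: reserved [2B, align 2] → 34
+2 pad (align 4)
@36: inode [12B, align 4] → 48
@48: version [4B, align 4] → 52
+4 tail pad (align 8)
size 56, align 8
data bytes 37, size 56 → padding 19

19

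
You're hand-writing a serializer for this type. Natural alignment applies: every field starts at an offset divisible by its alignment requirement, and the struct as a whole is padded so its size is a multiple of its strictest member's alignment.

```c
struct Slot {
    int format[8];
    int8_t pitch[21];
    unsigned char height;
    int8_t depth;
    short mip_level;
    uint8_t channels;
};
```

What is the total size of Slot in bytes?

60 bytes

0..32  format  (32B, 4-aligned)
32..53  pitch  (21B, 1-aligned)
53..54  height  (1B, 1-aligned)
54..55  depth  (1B, 1-aligned)
55..56  -- padding (1B)
56..58  mip_level  (2B, 2-aligned)
58..59  channels  (1B, 1-aligned)
59..60  -- tail padding (1B)
sizeof = 60, alignof = 4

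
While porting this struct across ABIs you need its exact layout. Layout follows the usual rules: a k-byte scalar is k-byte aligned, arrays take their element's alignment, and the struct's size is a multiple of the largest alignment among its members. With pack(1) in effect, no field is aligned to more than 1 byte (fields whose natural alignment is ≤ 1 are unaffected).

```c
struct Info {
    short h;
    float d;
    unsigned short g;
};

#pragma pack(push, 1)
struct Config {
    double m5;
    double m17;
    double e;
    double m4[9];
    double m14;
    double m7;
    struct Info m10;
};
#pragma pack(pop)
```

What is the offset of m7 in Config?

104

Info: h at 0 (size 2, align 2) → ends 2; pad 2 to align 4 for d; d at 4 (size 4, align 4) → ends 8; g at 8 (size 2, align 2) → ends 10; tail pad 2 to reach multiple of 4; total 12 bytes, alignment 4
m5 at 0 (size 8, align 1) → ends 8
m17 at 8 (size 8, align 1) → ends 16
e at 16 (size 8, align 1) → ends 24
m4 at 24 (size 72, align 1) → ends 96
m14 at 96 (size 8, align 1) → ends 104
m7 at 104 (size 8, align 1) → ends 112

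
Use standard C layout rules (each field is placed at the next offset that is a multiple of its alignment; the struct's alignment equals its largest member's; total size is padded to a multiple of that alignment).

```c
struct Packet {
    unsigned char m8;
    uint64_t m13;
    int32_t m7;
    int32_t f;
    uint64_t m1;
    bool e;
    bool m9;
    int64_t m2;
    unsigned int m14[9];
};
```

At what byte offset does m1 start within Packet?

24

0..1  m8  (1B, 1-aligned)
1..8  -- padding (7B)
8..16  m13  (8B, 8-aligned)
16..20  m7  (4B, 4-aligned)
20..24  f  (4B, 4-aligned)
24..32  m1  (8B, 8-aligned)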